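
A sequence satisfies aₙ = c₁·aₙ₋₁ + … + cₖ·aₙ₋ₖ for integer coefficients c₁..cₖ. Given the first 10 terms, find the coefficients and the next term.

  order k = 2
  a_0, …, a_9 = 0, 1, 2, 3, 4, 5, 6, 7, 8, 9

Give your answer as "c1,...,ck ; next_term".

  a_2 = 2·1 + -1·0 = 2
  a_3 = 2·2 + -1·1 = 3
  a_4 = 2·3 + -1·2 = 4
  a_5 = 2·4 + -1·3 = 5
  a_6 = 2·5 + -1·4 = 6
  a_7 = 2·6 + -1·5 = 7
  a_8 = 2·7 + -1·6 = 8
  a_9 = 2·8 + -1·7 = 9
  a_10 = 2·9 + -1·8 = 10

2,-1 ; 10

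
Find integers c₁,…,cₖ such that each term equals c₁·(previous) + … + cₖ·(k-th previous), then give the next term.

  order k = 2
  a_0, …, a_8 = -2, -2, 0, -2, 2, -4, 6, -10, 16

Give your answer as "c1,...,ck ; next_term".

  a_2 = -1·-2 + 1·-2 = 0
  a_3 = -1·0 + 1·-2 = -2
  a_4 = -1·-2 + 1·0 = 2
  a_5 = -1·2 + 1·-2 = -4
  a_6 = -1·-4 + 1·2 = 6
  a_7 = -1·6 + 1·-4 = -10
  a_8 = -1·-10 + 1·6 = 16
  a_9 = -1·16 + 1·-10 = -26

-1,1 ; -26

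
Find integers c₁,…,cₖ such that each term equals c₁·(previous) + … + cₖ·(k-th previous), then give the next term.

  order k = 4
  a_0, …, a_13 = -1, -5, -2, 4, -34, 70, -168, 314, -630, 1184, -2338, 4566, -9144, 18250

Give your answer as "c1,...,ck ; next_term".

  a_4 = -3·4 + -1·-2 + 4·-5 + 4·-1 = -34
  a_5 = -3·-34 + -1·4 + 4·-2 + 4·-5 = 70
  a_6 = -3·70 + -1·-34 + 4·4 + 4·-2 = -168
  a_7 = -3·-168 + -1·70 + 4·-34 + 4·4 = 314
  a_8 = -3·314 + -1·-168 + 4·70 + 4·-34 = -630
  a_9 = -3·-630 + -1·314 + 4·-168 + 4·70 = 1184
  a_10 = -3·1184 + -1·-630 + 4·314 + 4·-168 = -2338
  a_11 = -3·-2338 + -1·1184 + 4·-630 + 4·314 = 4566
  a_12 = -3·4566 + -1·-2338 + 4·1184 + 4·-630 = -9144
  a_13 = -3·-9144 + -1·4566 + 4·-2338 + 4·1184 = 18250
  a_14 = -3·18250 + -1·-9144 + 4·4566 + 4·-2338 = -36694

-3,-1,4,4 ; -36694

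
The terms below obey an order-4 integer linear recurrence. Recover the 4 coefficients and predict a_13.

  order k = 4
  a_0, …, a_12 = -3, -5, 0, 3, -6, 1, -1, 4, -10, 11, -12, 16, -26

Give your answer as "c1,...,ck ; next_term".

  a_4 = -1·3 + 0·0 + 0·-5 + 1·-3 = -6
  a_5 = -1·-6 + 0·3 + 0·0 + 1·-5 = 1
  a_6 = -1·1 + 0·-6 + 0·3 + 1·0 = -1
  a_7 = -1·-1 + 0·1 + 0·-6 + 1·3 = 4
  a_8 = -1·4 + 0·-1 + 0·1 + 1·-6 = -10
  a_9 = -1·-10 + 0·4 + 0·-1 + 1·1 = 11
  a_10 = -1·11 + 0·-10 + 0·4 + 1·-1 = -12
  a_11 = -1·-12 + 0·11 + 0·-10 + 1·4 = 16
  a_12 = -1·16 + 0·-12 + 0·11 + 1·-10 = -26
  a_13 = -1·-26 + 0·16 + 0·-12 + 1·11 = 37

-1,0,0,1 ; 37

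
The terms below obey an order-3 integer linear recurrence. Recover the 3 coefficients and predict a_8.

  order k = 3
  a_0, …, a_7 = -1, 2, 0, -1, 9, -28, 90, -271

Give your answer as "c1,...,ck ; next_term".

  a_3 = -3·0 + 1·2 + 3·-1 = -1
  a_4 = -3·-1 + 1·0 + 3·2 = 9
  a_5 = -3·9 + 1·-1 + 3·0 = -28
  a_6 = -3·-28 + 1·9 + 3·-1 = 90
  a_7 = -3·90 + 1·-28 + 3·9 = -271
  a_8 = -3·-271 + 1·90 + 3·-28 = 819

-3,1,3 ; 819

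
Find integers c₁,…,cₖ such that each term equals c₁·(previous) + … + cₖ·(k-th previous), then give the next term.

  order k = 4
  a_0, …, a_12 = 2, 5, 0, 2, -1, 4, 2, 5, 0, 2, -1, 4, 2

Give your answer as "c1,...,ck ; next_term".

  a_4 = 1·2 + 0·0 + -1·5 + 1·2 = -1
  a_5 = 1·-1 + 0·2 + -1·0 + 1·5 = 4
  a_6 = 1·4 + 0·-1 + -1·2 + 1·0 = 2
  a_7 = 1·2 + 0·4 + -1·-1 + 1·2 = 5
  a_8 = 1·5 + 0·2 + -1·4 + 1·-1 = 0
  a_9 = 1·0 + 0·5 + -1·2 + 1·4 = 2
  a_10 = 1·2 + 0·0 + -1·5 + 1·2 = -1
  a_11 = 1·-1 + 0·2 + -1·0 + 1·5 = 4
  a_12 = 1·4 + 0·-1 + -1·2 + 1·0 = 2
  a_13 = 1·2 + 0·4 + -1·-1 + 1·2 = 5

1,0,-1,1 ; 5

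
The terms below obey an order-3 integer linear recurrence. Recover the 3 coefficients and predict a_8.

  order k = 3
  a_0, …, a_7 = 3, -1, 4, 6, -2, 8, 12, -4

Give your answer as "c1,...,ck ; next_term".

0,0,2 ; 16

  a_3 = 0·4 + 0·-1 + 2·3 = 6
  a_4 = 0·6 + 0·4 + 2·-1 = -2
  a_5 = 0·-2 + 0·6 + 2·4 = 8
  a_6 = 0·8 + 0·-2 + 2·6 = 12
  a_7 = 0·12 + 0·8 + 2·-2 = -4
  a_8 = 0·-4 + 0·12 + 2·8 = 16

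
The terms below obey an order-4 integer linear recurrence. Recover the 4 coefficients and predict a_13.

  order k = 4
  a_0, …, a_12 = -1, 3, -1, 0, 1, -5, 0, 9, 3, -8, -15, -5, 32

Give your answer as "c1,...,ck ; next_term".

  a_4 = 0·0 + -2·-1 + -1·3 + -2·-1 = 1
  a_5 = 0·1 + -2·0 + -1·-1 + -2·3 = -5
  a_6 = 0·-5 + -2·1 + -1·0 + -2·-1 = 0
  a_7 = 0·0 + -2·-5 + -1·1 + -2·0 = 9
  a_8 = 0·9 + -2·0 + -1·-5 + -2·1 = 3
  a_9 = 0·3 + -2·9 + -1·0 + -2·-5 = -8
  a_10 = 0·-8 + -2·3 + -1·9 + -2·0 = -15
  a_11 = 0·-15 + -2·-8 + -1·3 + -2·9 = -5
  a_12 = 0·-5 + -2·-15 + -1·-8 + -2·3 = 32
  a_13 = 0·32 + -2·-5 + -1·-15 + -2·-8 = 41

0,-2,-1,-2 ; 41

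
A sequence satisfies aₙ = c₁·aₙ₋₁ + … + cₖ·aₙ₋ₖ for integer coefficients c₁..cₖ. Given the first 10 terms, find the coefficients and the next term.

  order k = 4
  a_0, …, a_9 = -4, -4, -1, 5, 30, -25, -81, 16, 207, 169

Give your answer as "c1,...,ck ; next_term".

-1,-3,-4,-4 ; -530

  a_4 = -1·5 + -3·-1 + -4·-4 + -4·-4 = 30
  a_5 = -1·30 + -3·5 + -4·-1 + -4·-4 = -25
  a_6 = -1·-25 + -3·30 + -4·5 + -4·-1 = -81
  a_7 = -1·-81 + -3·-25 + -4·30 + -4·5 = 16
  a_8 = -1·16 + -3·-81 + -4·-25 + -4·30 = 207
  a_9 = -1·207 + -3·16 + -4·-81 + -4·-25 = 169
  a_10 = -1·169 + -3·207 + -4·16 + -4·-81 = -530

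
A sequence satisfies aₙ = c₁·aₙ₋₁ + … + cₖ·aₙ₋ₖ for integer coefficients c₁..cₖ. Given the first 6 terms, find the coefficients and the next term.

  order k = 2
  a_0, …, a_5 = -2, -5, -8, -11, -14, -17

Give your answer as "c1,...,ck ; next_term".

  a_2 = 2·-5 + -1·-2 = -8
  a_3 = 2·-8 + -1·-5 = -11
  a_4 = 2·-11 + -1·-8 = -14
  a_5 = 2·-14 + -1·-11 = -17
  a_6 = 2·-17 + -1·-14 = -20

2,-1 ; -20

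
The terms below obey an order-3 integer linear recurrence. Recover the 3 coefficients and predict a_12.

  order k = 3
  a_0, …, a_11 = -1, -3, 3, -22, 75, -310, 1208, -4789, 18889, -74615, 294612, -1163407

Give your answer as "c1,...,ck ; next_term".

-3,4,1 ; 4594054

  a_3 = -3·3 + 4·-3 + 1·-1 = -22
  a_4 = -3·-22 + 4·3 + 1·-3 = 75
  a_5 = -3·75 + 4·-22 + 1·3 = -310
  a_6 = -3·-310 + 4·75 + 1·-22 = 1208
  a_7 = -3·1208 + 4·-310 + 1·75 = -4789
  a_8 = -3·-4789 + 4·1208 + 1·-310 = 18889
  a_9 = -3·18889 + 4·-4789 + 1·1208 = -74615
  a_10 = -3·-74615 + 4·18889 + 1·-4789 = 294612
  a_11 = -3·294612 + 4·-74615 + 1·18889 = -1163407
  a_12 = -3·-1163407 + 4·294612 + 1·-74615 = 4594054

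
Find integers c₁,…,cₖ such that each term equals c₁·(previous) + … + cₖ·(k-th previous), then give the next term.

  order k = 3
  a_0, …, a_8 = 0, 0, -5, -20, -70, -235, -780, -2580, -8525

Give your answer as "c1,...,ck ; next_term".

4,-2,-1 ; -28160

  a_3 = 4·-5 + -2·0 + -1·0 = -20
  a_4 = 4·-20 + -2·-5 + -1·0 = -70
  a_5 = 4·-70 + -2·-20 + -1·-5 = -235
  a_6 = 4·-235 + -2·-70 + -1·-20 = -780
  a_7 = 4·-780 + -2·-235 + -1·-70 = -2580
  a_8 = 4·-2580 + -2·-780 + -1·-235 = -8525
  a_9 = 4·-8525 + -2·-2580 + -1·-780 = -28160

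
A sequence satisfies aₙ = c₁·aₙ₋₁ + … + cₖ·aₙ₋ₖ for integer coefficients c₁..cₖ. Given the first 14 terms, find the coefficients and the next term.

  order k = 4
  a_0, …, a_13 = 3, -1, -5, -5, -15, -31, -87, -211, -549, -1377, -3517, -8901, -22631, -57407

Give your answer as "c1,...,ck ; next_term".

  a_4 = 2·-5 + 2·-5 + -2·-1 + 1·3 = -15
  a_5 = 2·-15 + 2·-5 + -2·-5 + 1·-1 = -31
  a_6 = 2·-31 + 2·-15 + -2·-5 + 1·-5 = -87
  a_7 = 2·-87 + 2·-31 + -2·-15 + 1·-5 = -211
  a_8 = 2·-211 + 2·-87 + -2·-31 + 1·-15 = -549
  a_9 = 2·-549 + 2·-211 + -2·-87 + 1·-31 = -1377
  a_10 = 2·-1377 + 2·-549 + -2·-211 + 1·-87 = -3517
  a_11 = 2·-3517 + 2·-1377 + -2·-549 + 1·-211 = -8901
  a_12 = 2·-8901 + 2·-3517 + -2·-1377 + 1·-549 = -22631
  a_13 = 2·-22631 + 2·-8901 + -2·-3517 + 1·-1377 = -57407
  a_14 = 2·-57407 + 2·-22631 + -2·-8901 + 1·-3517 = -145791

2,2,-2,1 ; -145791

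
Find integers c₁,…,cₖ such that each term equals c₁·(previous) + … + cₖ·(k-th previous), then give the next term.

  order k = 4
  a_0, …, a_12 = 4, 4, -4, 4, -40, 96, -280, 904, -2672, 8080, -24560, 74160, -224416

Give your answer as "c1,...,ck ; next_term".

-2,2,-4,-2 ; 679232

  a_4 = -2·4 + 2·-4 + -4·4 + -2·4 = -40
  a_5 = -2·-40 + 2·4 + -4·-4 + -2·4 = 96
  a_6 = -2·96 + 2·-40 + -4·4 + -2·-4 = -280
  a_7 = -2·-280 + 2·96 + -4·-40 + -2·4 = 904
  a_8 = -2·904 + 2·-280 + -4·96 + -2·-40 = -2672
  a_9 = -2·-2672 + 2·904 + -4·-280 + -2·96 = 8080
  a_10 = -2·8080 + 2·-2672 + -4·904 + -2·-280 = -24560
  a_11 = -2·-24560 + 2·8080 + -4·-2672 + -2·904 = 74160
  a_12 = -2·74160 + 2·-24560 + -4·8080 + -2·-2672 = -224416
  a_13 = -2·-224416 + 2·74160 + -4·-24560 + -2·8080 = 679232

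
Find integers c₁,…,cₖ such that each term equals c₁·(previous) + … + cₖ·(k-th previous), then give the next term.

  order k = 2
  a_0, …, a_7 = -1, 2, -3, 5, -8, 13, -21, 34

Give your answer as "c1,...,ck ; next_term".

-1,1 ; -55

  a_2 = -1·2 + 1·-1 = -3
  a_3 = -1·-3 + 1·2 = 5
  a_4 = -1·5 + 1·-3 = -8
  a_5 = -1·-8 + 1·5 = 13
  a_6 = -1·13 + 1·-8 = -21
  a_7 = -1·-21 + 1·13 = 34
  a_8 = -1·34 + 1·-21 = -55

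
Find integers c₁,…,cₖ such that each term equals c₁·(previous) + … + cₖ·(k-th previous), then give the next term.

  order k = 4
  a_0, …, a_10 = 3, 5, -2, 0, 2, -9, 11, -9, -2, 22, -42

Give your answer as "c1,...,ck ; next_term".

-1,0,1,-1 ; 49

  a_4 = -1·0 + 0·-2 + 1·5 + -1·3 = 2
  a_5 = -1·2 + 0·0 + 1·-2 + -1·5 = -9
  a_6 = -1·-9 + 0·2 + 1·0 + -1·-2 = 11
  a_7 = -1·11 + 0·-9 + 1·2 + -1·0 = -9
  a_8 = -1·-9 + 0·11 + 1·-9 + -1·2 = -2
  a_9 = -1·-2 + 0·-9 + 1·11 + -1·-9 = 22
  a_10 = -1·22 + 0·-2 + 1·-9 + -1·11 = -42
  a_11 = -1·-42 + 0·22 + 1·-2 + -1·-9 = 49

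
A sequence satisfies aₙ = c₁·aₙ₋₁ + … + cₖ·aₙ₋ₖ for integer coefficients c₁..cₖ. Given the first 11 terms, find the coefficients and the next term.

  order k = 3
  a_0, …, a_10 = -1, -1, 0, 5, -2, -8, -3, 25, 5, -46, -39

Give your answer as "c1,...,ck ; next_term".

  a_3 = -1·0 + -2·-1 + -3·-1 = 5
  a_4 = -1·5 + -2·0 + -3·-1 = -2
  a_5 = -1·-2 + -2·5 + -3·0 = -8
  a_6 = -1·-8 + -2·-2 + -3·5 = -3
  a_7 = -1·-3 + -2·-8 + -3·-2 = 25
  a_8 = -1·25 + -2·-3 + -3·-8 = 5
  a_9 = -1·5 + -2·25 + -3·-3 = -46
  a_10 = -1·-46 + -2·5 + -3·25 = -39
  a_11 = -1·-39 + -2·-46 + -3·5 = 116

-1,-2,-3 ; 116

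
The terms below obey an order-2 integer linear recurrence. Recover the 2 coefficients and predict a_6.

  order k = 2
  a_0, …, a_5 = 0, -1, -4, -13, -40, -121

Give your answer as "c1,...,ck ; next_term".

4,-3 ; -364

  a_2 = 4·-1 + -3·0 = -4
  a_3 = 4·-4 + -3·-1 = -13
  a_4 = 4·-13 + -3·-4 = -40
  a_5 = 4·-40 + -3·-13 = -121
  a_6 = 4·-121 + -3·-40 = -364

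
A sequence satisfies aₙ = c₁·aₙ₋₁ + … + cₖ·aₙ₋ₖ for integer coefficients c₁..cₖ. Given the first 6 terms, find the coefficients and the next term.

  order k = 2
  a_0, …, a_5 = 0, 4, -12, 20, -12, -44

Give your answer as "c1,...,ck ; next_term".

  a_2 = -3·4 + -4·0 = -12
  a_3 = -3·-12 + -4·4 = 20
  a_4 = -3·20 + -4·-12 = -12
  a_5 = -3·-12 + -4·20 = -44
  a_6 = -3·-44 + -4·-12 = 180

-3,-4 ; 180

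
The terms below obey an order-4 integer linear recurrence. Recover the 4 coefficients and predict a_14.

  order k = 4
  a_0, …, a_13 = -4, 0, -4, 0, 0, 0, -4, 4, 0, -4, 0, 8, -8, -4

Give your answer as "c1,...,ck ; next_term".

  a_4 = -1·0 + -1·-4 + 0·0 + 1·-4 = 0
  a_5 = -1·0 + -1·0 + 0·-4 + 1·0 = 0
  a_6 = -1·0 + -1·0 + 0·0 + 1·-4 = -4
  a_7 = -1·-4 + -1·0 + 0·0 + 1·0 = 4
  a_8 = -1·4 + -1·-4 + 0·0 + 1·0 = 0
  a_9 = -1·0 + -1·4 + 0·-4 + 1·0 = -4
  a_10 = -1·-4 + -1·0 + 0·4 + 1·-4 = 0
  a_11 = -1·0 + -1·-4 + 0·0 + 1·4 = 8
  a_12 = -1·8 + -1·0 + 0·-4 + 1·0 = -8
  a_13 = -1·-8 + -1·8 + 0·0 + 1·-4 = -4
  a_14 = -1·-4 + -1·-8 + 0·8 + 1·0 = 12

-1,-1,0,1 ; 12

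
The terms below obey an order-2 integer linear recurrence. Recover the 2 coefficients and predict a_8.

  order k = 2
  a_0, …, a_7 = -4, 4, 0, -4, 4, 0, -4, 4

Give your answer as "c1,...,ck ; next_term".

-1,-1 ; 0

  a_2 = -1·4 + -1·-4 = 0
  a_3 = -1·0 + -1·4 = -4
  a_4 = -1·-4 + -1·0 = 4
  a_5 = -1·4 + -1·-4 = 0
  a_6 = -1·0 + -1·4 = -4
  a_7 = -1·-4 + -1·0 = 4
  a_8 = -1·4 + -1·-4 = 0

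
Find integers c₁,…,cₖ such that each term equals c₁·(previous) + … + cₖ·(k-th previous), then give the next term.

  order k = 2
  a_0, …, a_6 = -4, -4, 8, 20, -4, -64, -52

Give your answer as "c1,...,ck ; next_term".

  a_2 = 1·-4 + -3·-4 = 8
  a_3 = 1·8 + -3·-4 = 20
  a_4 = 1·20 + -3·8 = -4
  a_5 = 1·-4 + -3·20 = -64
  a_6 = 1·-64 + -3·-4 = -52
  a_7 = 1·-52 + -3·-64 = 140

1,-3 ; 140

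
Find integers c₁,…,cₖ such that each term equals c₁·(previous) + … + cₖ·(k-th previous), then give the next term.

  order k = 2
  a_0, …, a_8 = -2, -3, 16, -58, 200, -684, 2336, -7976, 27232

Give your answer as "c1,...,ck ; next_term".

  a_2 = -4·-3 + -2·-2 = 16
  a_3 = -4·16 + -2·-3 = -58
  a_4 = -4·-58 + -2·16 = 200
  a_5 = -4·200 + -2·-58 = -684
  a_6 = -4·-684 + -2·200 = 2336
  a_7 = -4·2336 + -2·-684 = -7976
  a_8 = -4·-7976 + -2·2336 = 27232
  a_9 = -4·27232 + -2·-7976 = -92976

-4,-2 ; -92976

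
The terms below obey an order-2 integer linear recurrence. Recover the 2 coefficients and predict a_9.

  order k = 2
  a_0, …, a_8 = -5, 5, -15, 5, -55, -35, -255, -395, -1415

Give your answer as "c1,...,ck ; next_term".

  a_2 = 1·5 + 4·-5 = -15
  a_3 = 1·-15 + 4·5 = 5
  a_4 = 1·5 + 4·-15 = -55
  a_5 = 1·-55 + 4·5 = -35
  a_6 = 1·-35 + 4·-55 = -255
  a_7 = 1·-255 + 4·-35 = -395
  a_8 = 1·-395 + 4·-255 = -1415
  a_9 = 1·-1415 + 4·-395 = -2995

1,4 ; -2995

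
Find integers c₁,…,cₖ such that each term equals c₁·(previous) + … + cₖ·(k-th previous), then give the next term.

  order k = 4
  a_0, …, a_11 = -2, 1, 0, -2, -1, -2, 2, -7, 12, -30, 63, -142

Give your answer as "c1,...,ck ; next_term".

  a_4 = -1·-2 + 2·0 + -1·1 + 1·-2 = -1
  a_5 = -1·-1 + 2·-2 + -1·0 + 1·1 = -2
  a_6 = -1·-2 + 2·-1 + -1·-2 + 1·0 = 2
  a_7 = -1·2 + 2·-2 + -1·-1 + 1·-2 = -7
  a_8 = -1·-7 + 2·2 + -1·-2 + 1·-1 = 12
  a_9 = -1·12 + 2·-7 + -1·2 + 1·-2 = -30
  a_10 = -1·-30 + 2·12 + -1·-7 + 1·2 = 63
  a_11 = -1·63 + 2·-30 + -1·12 + 1·-7 = -142
  a_12 = -1·-142 + 2·63 + -1·-30 + 1·12 = 310

-1,2,-1,1 ; 310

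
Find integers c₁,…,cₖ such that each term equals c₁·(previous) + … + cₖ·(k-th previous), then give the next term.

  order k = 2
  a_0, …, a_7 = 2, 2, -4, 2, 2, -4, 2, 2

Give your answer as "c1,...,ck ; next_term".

  a_2 = -1·2 + -1·2 = -4
  a_3 = -1·-4 + -1·2 = 2
  a_4 = -1·2 + -1·-4 = 2
  a_5 = -1·2 + -1·2 = -4
  a_6 = -1·-4 + -1·2 = 2
  a_7 = -1·2 + -1·-4 = 2
  a_8 = -1·2 + -1·2 = -4

-1,-1 ; -4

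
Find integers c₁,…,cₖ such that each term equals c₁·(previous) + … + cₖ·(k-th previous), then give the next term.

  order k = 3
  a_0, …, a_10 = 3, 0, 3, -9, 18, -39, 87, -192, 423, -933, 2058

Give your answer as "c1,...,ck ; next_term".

-2,0,-1 ; -4539

  a_3 = -2·3 + 0·0 + -1·3 = -9
  a_4 = -2·-9 + 0·3 + -1·0 = 18
  a_5 = -2·18 + 0·-9 + -1·3 = -39
  a_6 = -2·-39 + 0·18 + -1·-9 = 87
  a_7 = -2·87 + 0·-39 + -1·18 = -192
  a_8 = -2·-192 + 0·87 + -1·-39 = 423
  a_9 = -2·423 + 0·-192 + -1·87 = -933
  a_10 = -2·-933 + 0·423 + -1·-192 = 2058
  a_11 = -2·2058 + 0·-933 + -1·423 = -4539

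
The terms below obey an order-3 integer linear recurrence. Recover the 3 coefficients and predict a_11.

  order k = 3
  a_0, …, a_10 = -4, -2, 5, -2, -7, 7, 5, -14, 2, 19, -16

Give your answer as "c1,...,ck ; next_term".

  a_3 = 0·5 + -1·-2 + 1·-4 = -2
  a_4 = 0·-2 + -1·5 + 1·-2 = -7
  a_5 = 0·-7 + -1·-2 + 1·5 = 7
  a_6 = 0·7 + -1·-7 + 1·-2 = 5
  a_7 = 0·5 + -1·7 + 1·-7 = -14
  a_8 = 0·-14 + -1·5 + 1·7 = 2
  a_9 = 0·2 + -1·-14 + 1·5 = 19
  a_10 = 0·19 + -1·2 + 1·-14 = -16
  a_11 = 0·-16 + -1·19 + 1·2 = -17

0,-1,1 ; -17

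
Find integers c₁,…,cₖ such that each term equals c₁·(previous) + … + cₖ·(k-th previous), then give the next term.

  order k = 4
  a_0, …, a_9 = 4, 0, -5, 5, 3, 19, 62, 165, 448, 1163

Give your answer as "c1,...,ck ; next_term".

  a_4 = 3·5 + 0·-5 + -2·0 + -3·4 = 3
  a_5 = 3·3 + 0·5 + -2·-5 + -3·0 = 19
  a_6 = 3·19 + 0·3 + -2·5 + -3·-5 = 62
  a_7 = 3·62 + 0·19 + -2·3 + -3·5 = 165
  a_8 = 3·165 + 0·62 + -2·19 + -3·3 = 448
  a_9 = 3·448 + 0·165 + -2·62 + -3·19 = 1163
  a_10 = 3·1163 + 0·448 + -2·165 + -3·62 = 2973

3,0,-2,-3 ; 2973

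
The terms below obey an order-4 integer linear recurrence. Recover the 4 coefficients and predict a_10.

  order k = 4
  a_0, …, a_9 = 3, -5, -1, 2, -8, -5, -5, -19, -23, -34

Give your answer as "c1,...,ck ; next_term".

0,1,2,1 ; -66

  a_4 = 0·2 + 1·-1 + 2·-5 + 1·3 = -8
  a_5 = 0·-8 + 1·2 + 2·-1 + 1·-5 = -5
  a_6 = 0·-5 + 1·-8 + 2·2 + 1·-1 = -5
  a_7 = 0·-5 + 1·-5 + 2·-8 + 1·2 = -19
  a_8 = 0·-19 + 1·-5 + 2·-5 + 1·-8 = -23
  a_9 = 0·-23 + 1·-19 + 2·-5 + 1·-5 = -34
  a_10 = 0·-34 + 1·-23 + 2·-19 + 1·-5 = -66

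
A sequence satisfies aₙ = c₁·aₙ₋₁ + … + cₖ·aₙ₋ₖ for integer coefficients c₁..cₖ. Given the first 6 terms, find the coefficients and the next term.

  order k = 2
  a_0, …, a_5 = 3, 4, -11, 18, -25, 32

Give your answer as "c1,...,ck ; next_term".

-2,-1 ; -39

  a_2 = -2·4 + -1·3 = -11
  a_3 = -2·-11 + -1·4 = 18
  a_4 = -2·18 + -1·-11 = -25
  a_5 = -2·-25 + -1·18 = 32
  a_6 = -2·32 + -1·-25 = -39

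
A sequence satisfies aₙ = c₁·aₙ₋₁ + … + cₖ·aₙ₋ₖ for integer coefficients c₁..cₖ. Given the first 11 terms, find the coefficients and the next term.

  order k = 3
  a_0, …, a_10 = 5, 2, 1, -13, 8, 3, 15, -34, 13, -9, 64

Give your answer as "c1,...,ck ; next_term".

-1,-1,-2 ; -81

  a_3 = -1·1 + -1·2 + -2·5 = -13
  a_4 = -1·-13 + -1·1 + -2·2 = 8
  a_5 = -1·8 + -1·-13 + -2·1 = 3
  a_6 = -1·3 + -1·8 + -2·-13 = 15
  a_7 = -1·15 + -1·3 + -2·8 = -34
  a_8 = -1·-34 + -1·15 + -2·3 = 13
  a_9 = -1·13 + -1·-34 + -2·15 = -9
  a_10 = -1·-9 + -1·13 + -2·-34 = 64
  a_11 = -1·64 + -1·-9 + -2·13 = -81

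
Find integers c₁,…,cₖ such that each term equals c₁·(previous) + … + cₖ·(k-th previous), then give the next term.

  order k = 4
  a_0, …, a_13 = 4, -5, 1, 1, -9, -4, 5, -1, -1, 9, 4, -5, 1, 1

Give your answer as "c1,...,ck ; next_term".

1,-1,1,-1 ; -9

  a_4 = 1·1 + -1·1 + 1·-5 + -1·4 = -9
  a_5 = 1·-9 + -1·1 + 1·1 + -1·-5 = -4
  a_6 = 1·-4 + -1·-9 + 1·1 + -1·1 = 5
  a_7 = 1·5 + -1·-4 + 1·-9 + -1·1 = -1
  a_8 = 1·-1 + -1·5 + 1·-4 + -1·-9 = -1
  a_9 = 1·-1 + -1·-1 + 1·5 + -1·-4 = 9
  a_10 = 1·9 + -1·-1 + 1·-1 + -1·5 = 4
  a_11 = 1·4 + -1·9 + 1·-1 + -1·-1 = -5
  a_12 = 1·-5 + -1·4 + 1·9 + -1·-1 = 1
  a_13 = 1·1 + -1·-5 + 1·4 + -1·9 = 1
  a_14 = 1·1 + -1·1 + 1·-5 + -1·4 = -9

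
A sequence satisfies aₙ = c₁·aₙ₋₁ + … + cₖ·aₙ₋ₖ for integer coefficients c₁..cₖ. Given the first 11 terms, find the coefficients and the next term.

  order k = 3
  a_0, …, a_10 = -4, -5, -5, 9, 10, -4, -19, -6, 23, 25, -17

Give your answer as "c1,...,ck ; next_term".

0,-1,-1 ; -48

  a_3 = 0·-5 + -1·-5 + -1·-4 = 9
  a_4 = 0·9 + -1·-5 + -1·-5 = 10
  a_5 = 0·10 + -1·9 + -1·-5 = -4
  a_6 = 0·-4 + -1·10 + -1·9 = -19
  a_7 = 0·-19 + -1·-4 + -1·10 = -6
  a_8 = 0·-6 + -1·-19 + -1·-4 = 23
  a_9 = 0·23 + -1·-6 + -1·-19 = 25
  a_10 = 0·25 + -1·23 + -1·-6 = -17
  a_11 = 0·-17 + -1·25 + -1·23 = -48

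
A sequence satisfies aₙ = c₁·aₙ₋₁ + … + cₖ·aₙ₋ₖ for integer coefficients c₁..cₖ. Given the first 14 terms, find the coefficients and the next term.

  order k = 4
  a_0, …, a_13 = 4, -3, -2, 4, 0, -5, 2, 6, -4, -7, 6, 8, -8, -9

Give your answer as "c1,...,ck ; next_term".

0,-2,0,-1 ; 10

  a_4 = 0·4 + -2·-2 + 0·-3 + -1·4 = 0
  a_5 = 0·0 + -2·4 + 0·-2 + -1·-3 = -5
  a_6 = 0·-5 + -2·0 + 0·4 + -1·-2 = 2
  a_7 = 0·2 + -2·-5 + 0·0 + -1·4 = 6
  a_8 = 0·6 + -2·2 + 0·-5 + -1·0 = -4
  a_9 = 0·-4 + -2·6 + 0·2 + -1·-5 = -7
  a_10 = 0·-7 + -2·-4 + 0·6 + -1·2 = 6
  a_11 = 0·6 + -2·-7 + 0·-4 + -1·6 = 8
  a_12 = 0·8 + -2·6 + 0·-7 + -1·-4 = -8
  a_13 = 0·-8 + -2·8 + 0·6 + -1·-7 = -9
  a_14 = 0·-9 + -2·-8 + 0·8 + -1·6 = 10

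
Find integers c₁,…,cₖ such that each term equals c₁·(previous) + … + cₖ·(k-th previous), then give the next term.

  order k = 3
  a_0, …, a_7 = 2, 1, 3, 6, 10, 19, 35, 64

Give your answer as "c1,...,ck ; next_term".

1,1,1 ; 118

  a_3 = 1·3 + 1·1 + 1·2 = 6
  a_4 = 1·6 + 1·3 + 1·1 = 10
  a_5 = 1·10 + 1·6 + 1·3 = 19
  a_6 = 1·19 + 1·10 + 1·6 = 35
  a_7 = 1·35 + 1·19 + 1·10 = 64
  a_8 = 1·64 + 1·35 + 1·19 = 118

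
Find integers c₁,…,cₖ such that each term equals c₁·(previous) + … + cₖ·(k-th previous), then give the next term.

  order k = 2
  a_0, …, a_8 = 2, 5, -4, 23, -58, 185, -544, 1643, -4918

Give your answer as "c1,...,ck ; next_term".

-2,3 ; 14765

  a_2 = -2·5 + 3·2 = -4
  a_3 = -2·-4 + 3·5 = 23
  a_4 = -2·23 + 3·-4 = -58
  a_5 = -2·-58 + 3·23 = 185
  a_6 = -2·185 + 3·-58 = -544
  a_7 = -2·-544 + 3·185 = 1643
  a_8 = -2·1643 + 3·-544 = -4918
  a_9 = -2·-4918 + 3·1643 = 14765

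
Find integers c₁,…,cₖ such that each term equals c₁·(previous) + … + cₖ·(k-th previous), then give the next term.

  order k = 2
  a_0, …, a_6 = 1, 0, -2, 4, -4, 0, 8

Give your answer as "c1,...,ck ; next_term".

  a_2 = -2·0 + -2·1 = -2
  a_3 = -2·-2 + -2·0 = 4
  a_4 = -2·4 + -2·-2 = -4
  a_5 = -2·-4 + -2·4 = 0
  a_6 = -2·0 + -2·-4 = 8
  a_7 = -2·8 + -2·0 = -16

-2,-2 ; -16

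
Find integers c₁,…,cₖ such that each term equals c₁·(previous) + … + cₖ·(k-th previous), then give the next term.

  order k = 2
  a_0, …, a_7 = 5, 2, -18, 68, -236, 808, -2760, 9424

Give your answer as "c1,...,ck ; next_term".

  a_2 = -4·2 + -2·5 = -18
  a_3 = -4·-18 + -2·2 = 68
  a_4 = -4·68 + -2·-18 = -236
  a_5 = -4·-236 + -2·68 = 808
  a_6 = -4·808 + -2·-236 = -2760
  a_7 = -4·-2760 + -2·808 = 9424
  a_8 = -4·9424 + -2·-2760 = -32176

-4,-2 ; -32176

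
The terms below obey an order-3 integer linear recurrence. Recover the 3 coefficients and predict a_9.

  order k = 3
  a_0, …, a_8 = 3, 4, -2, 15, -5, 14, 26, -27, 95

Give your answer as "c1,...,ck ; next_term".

-1,1,3 ; -44

  a_3 = -1·-2 + 1·4 + 3·3 = 15
  a_4 = -1·15 + 1·-2 + 3·4 = -5
  a_5 = -1·-5 + 1·15 + 3·-2 = 14
  a_6 = -1·14 + 1·-5 + 3·15 = 26
  a_7 = -1·26 + 1·14 + 3·-5 = -27
  a_8 = -1·-27 + 1·26 + 3·14 = 95
  a_9 = -1·95 + 1·-27 + 3·26 = -44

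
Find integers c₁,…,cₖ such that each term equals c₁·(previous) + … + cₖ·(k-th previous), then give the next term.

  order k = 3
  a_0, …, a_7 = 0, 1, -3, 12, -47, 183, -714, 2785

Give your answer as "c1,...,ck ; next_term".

-3,3,-2 ; -10863

  a_3 = -3·-3 + 3·1 + -2·0 = 12
  a_4 = -3·12 + 3·-3 + -2·1 = -47
  a_5 = -3·-47 + 3·12 + -2·-3 = 183
  a_6 = -3·183 + 3·-47 + -2·12 = -714
  a_7 = -3·-714 + 3·183 + -2·-47 = 2785
  a_8 = -3·2785 + 3·-714 + -2·183 = -10863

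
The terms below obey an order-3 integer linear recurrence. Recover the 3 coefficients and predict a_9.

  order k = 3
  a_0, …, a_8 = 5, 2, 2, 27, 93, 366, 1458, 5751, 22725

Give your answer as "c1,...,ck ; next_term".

  a_3 = 3·2 + 3·2 + 3·5 = 27
  a_4 = 3·27 + 3·2 + 3·2 = 93
  a_5 = 3·93 + 3·27 + 3·2 = 366
  a_6 = 3·366 + 3·93 + 3·27 = 1458
  a_7 = 3·1458 + 3·366 + 3·93 = 5751
  a_8 = 3·5751 + 3·1458 + 3·366 = 22725
  a_9 = 3·22725 + 3·5751 + 3·1458 = 89802

3,3,3 ; 89802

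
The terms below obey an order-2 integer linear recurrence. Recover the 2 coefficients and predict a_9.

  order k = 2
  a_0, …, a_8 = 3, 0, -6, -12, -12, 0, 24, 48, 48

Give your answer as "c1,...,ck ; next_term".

  a_2 = 2·0 + -2·3 = -6
  a_3 = 2·-6 + -2·0 = -12
  a_4 = 2·-12 + -2·-6 = -12
  a_5 = 2·-12 + -2·-12 = 0
  a_6 = 2·0 + -2·-12 = 24
  a_7 = 2·24 + -2·0 = 48
  a_8 = 2·48 + -2·24 = 48
  a_9 = 2·48 + -2·48 = 0

2,-2 ; 0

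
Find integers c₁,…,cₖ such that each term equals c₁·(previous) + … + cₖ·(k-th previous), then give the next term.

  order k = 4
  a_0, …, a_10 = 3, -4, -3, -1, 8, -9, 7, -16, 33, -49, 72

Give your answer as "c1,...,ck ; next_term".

  a_4 = -1·-1 + 0·-3 + -1·-4 + 1·3 = 8
  a_5 = -1·8 + 0·-1 + -1·-3 + 1·-4 = -9
  a_6 = -1·-9 + 0·8 + -1·-1 + 1·-3 = 7
  a_7 = -1·7 + 0·-9 + -1·8 + 1·-1 = -16
  a_8 = -1·-16 + 0·7 + -1·-9 + 1·8 = 33
  a_9 = -1·33 + 0·-16 + -1·7 + 1·-9 = -49
  a_10 = -1·-49 + 0·33 + -1·-16 + 1·7 = 72
  a_11 = -1·72 + 0·-49 + -1·33 + 1·-16 = -121

-1,0,-1,1 ; -121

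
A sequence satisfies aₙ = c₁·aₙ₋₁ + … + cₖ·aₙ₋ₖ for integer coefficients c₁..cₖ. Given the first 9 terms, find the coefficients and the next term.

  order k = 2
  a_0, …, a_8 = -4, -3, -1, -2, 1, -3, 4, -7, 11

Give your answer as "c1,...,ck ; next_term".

-1,1 ; -18

  a_2 = -1·-3 + 1·-4 = -1
  a_3 = -1·-1 + 1·-3 = -2
  a_4 = -1·-2 + 1·-1 = 1
  a_5 = -1·1 + 1·-2 = -3
  a_6 = -1·-3 + 1·1 = 4
  a_7 = -1·4 + 1·-3 = -7
  a_8 = -1·-7 + 1·4 = 11
  a_9 = -1·11 + 1·-7 = -18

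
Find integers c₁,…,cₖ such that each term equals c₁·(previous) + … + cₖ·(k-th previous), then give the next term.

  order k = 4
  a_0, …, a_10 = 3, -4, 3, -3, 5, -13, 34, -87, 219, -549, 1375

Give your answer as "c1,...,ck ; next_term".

  a_4 = -3·-3 + -1·3 + 1·-4 + 1·3 = 5
  a_5 = -3·5 + -1·-3 + 1·3 + 1·-4 = -13
  a_6 = -3·-13 + -1·5 + 1·-3 + 1·3 = 34
  a_7 = -3·34 + -1·-13 + 1·5 + 1·-3 = -87
  a_8 = -3·-87 + -1·34 + 1·-13 + 1·5 = 219
  a_9 = -3·219 + -1·-87 + 1·34 + 1·-13 = -549
  a_10 = -3·-549 + -1·219 + 1·-87 + 1·34 = 1375
  a_11 = -3·1375 + -1·-549 + 1·219 + 1·-87 = -3444

-3,-1,1,1 ; -3444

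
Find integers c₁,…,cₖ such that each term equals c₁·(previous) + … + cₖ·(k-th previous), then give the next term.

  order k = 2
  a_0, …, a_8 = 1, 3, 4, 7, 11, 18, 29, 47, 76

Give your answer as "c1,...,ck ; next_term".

  a_2 = 1·3 + 1·1 = 4
  a_3 = 1·4 + 1·3 = 7
  a_4 = 1·7 + 1·4 = 11
  a_5 = 1·11 + 1·7 = 18
  a_6 = 1·18 + 1·11 = 29
  a_7 = 1·29 + 1·18 = 47
  a_8 = 1·47 + 1·29 = 76
  a_9 = 1·76 + 1·47 = 123

1,1 ; 123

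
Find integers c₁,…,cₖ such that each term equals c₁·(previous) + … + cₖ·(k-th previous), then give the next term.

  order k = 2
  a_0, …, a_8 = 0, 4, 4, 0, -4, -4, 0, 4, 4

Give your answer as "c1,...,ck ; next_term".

1,-1 ; 0

  a_2 = 1·4 + -1·0 = 4
  a_3 = 1·4 + -1·4 = 0
  a_4 = 1·0 + -1·4 = -4
  a_5 = 1·-4 + -1·0 = -4
  a_6 = 1·-4 + -1·-4 = 0
  a_7 = 1·0 + -1·-4 = 4
  a_8 = 1·4 + -1·0 = 4
  a_9 = 1·4 + -1·4 = 0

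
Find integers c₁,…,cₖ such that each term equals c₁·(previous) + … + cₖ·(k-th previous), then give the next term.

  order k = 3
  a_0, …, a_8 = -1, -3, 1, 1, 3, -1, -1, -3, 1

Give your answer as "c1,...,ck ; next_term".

  a_3 = 0·1 + 0·-3 + -1·-1 = 1
  a_4 = 0·1 + 0·1 + -1·-3 = 3
  a_5 = 0·3 + 0·1 + -1·1 = -1
  a_6 = 0·-1 + 0·3 + -1·1 = -1
  a_7 = 0·-1 + 0·-1 + -1·3 = -3
  a_8 = 0·-3 + 0·-1 + -1·-1 = 1
  a_9 = 0·1 + 0·-3 + -1·-1 = 1

0,0,-1 ; 1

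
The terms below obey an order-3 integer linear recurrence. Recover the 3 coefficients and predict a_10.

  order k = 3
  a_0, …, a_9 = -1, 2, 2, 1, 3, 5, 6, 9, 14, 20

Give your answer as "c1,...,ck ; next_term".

1,0,1 ; 29

  a_3 = 1·2 + 0·2 + 1·-1 = 1
  a_4 = 1·1 + 0·2 + 1·2 = 3
  a_5 = 1·3 + 0·1 + 1·2 = 5
  a_6 = 1·5 + 0·3 + 1·1 = 6
  a_7 = 1·6 + 0·5 + 1·3 = 9
  a_8 = 1·9 + 0·6 + 1·5 = 14
  a_9 = 1·14 + 0·9 + 1·6 = 20
  a_10 = 1·20 + 0·14 + 1·9 = 29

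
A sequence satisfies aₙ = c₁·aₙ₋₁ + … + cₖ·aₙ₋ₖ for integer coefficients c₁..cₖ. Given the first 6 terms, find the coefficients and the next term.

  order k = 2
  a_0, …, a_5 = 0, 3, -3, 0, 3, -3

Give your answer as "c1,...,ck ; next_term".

-1,-1 ; 0

  a_2 = -1·3 + -1·0 = -3
  a_3 = -1·-3 + -1·3 = 0
  a_4 = -1·0 + -1·-3 = 3
  a_5 = -1·3 + -1·0 = -3
  a_6 = -1·-3 + -1·3 = 0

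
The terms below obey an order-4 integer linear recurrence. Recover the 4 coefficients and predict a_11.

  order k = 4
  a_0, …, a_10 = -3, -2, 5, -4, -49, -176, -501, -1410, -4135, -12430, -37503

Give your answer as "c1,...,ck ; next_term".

  a_4 = 4·-4 + -4·5 + 2·-2 + 3·-3 = -49
  a_5 = 4·-49 + -4·-4 + 2·5 + 3·-2 = -176
  a_6 = 4·-176 + -4·-49 + 2·-4 + 3·5 = -501
  a_7 = 4·-501 + -4·-176 + 2·-49 + 3·-4 = -1410
  a_8 = 4·-1410 + -4·-501 + 2·-176 + 3·-49 = -4135
  a_9 = 4·-4135 + -4·-1410 + 2·-501 + 3·-176 = -12430
  a_10 = 4·-12430 + -4·-4135 + 2·-1410 + 3·-501 = -37503
  a_11 = 4·-37503 + -4·-12430 + 2·-4135 + 3·-1410 = -112792

4,-4,2,3 ; -112792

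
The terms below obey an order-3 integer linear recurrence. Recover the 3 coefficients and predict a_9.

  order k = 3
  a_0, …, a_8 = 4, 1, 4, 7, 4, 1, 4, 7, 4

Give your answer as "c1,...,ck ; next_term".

1,-1,1 ; 1

  a_3 = 1·4 + -1·1 + 1·4 = 7
  a_4 = 1·7 + -1·4 + 1·1 = 4
  a_5 = 1·4 + -1·7 + 1·4 = 1
  a_6 = 1·1 + -1·4 + 1·7 = 4
  a_7 = 1·4 + -1·1 + 1·4 = 7
  a_8 = 1·7 + -1·4 + 1·1 = 4
  a_9 = 1·4 + -1·7 + 1·4 = 1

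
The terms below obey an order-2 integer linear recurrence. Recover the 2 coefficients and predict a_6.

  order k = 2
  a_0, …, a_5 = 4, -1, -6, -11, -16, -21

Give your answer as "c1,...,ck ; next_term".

2,-1 ; -26

  a_2 = 2·-1 + -1·4 = -6
  a_3 = 2·-6 + -1·-1 = -11
  a_4 = 2·-11 + -1·-6 = -16
  a_5 = 2·-16 + -1·-11 = -21
  a_6 = 2·-21 + -1·-16 = -26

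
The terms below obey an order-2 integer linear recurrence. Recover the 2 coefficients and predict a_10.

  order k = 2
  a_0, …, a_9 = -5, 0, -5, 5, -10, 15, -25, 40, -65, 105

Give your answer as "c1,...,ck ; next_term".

-1,1 ; -170

  a_2 = -1·0 + 1·-5 = -5
  a_3 = -1·-5 + 1·0 = 5
  a_4 = -1·5 + 1·-5 = -10
  a_5 = -1·-10 + 1·5 = 15
  a_6 = -1·15 + 1·-10 = -25
  a_7 = -1·-25 + 1·15 = 40
  a_8 = -1·40 + 1·-25 = -65
  a_9 = -1·-65 + 1·40 = 105
  a_10 = -1·105 + 1·-65 = -170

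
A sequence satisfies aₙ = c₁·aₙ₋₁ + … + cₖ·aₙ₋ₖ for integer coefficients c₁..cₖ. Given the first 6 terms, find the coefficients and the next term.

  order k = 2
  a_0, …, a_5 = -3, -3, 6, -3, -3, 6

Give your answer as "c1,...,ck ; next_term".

  a_2 = -1·-3 + -1·-3 = 6
  a_3 = -1·6 + -1·-3 = -3
  a_4 = -1·-3 + -1·6 = -3
  a_5 = -1·-3 + -1·-3 = 6
  a_6 = -1·6 + -1·-3 = -3

-1,-1 ; -3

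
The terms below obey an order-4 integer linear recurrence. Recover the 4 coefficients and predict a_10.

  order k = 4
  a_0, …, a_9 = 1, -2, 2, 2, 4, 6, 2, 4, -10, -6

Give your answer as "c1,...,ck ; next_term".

  a_4 = 0·2 + 2·2 + -1·-2 + -2·1 = 4
  a_5 = 0·4 + 2·2 + -1·2 + -2·-2 = 6
  a_6 = 0·6 + 2·4 + -1·2 + -2·2 = 2
  a_7 = 0·2 + 2·6 + -1·4 + -2·2 = 4
  a_8 = 0·4 + 2·2 + -1·6 + -2·4 = -10
  a_9 = 0·-10 + 2·4 + -1·2 + -2·6 = -6
  a_10 = 0·-6 + 2·-10 + -1·4 + -2·2 = -28

0,2,-1,-2 ; -28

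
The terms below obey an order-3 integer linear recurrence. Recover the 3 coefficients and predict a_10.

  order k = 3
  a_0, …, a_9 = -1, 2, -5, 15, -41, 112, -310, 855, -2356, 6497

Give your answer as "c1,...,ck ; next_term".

  a_3 = -2·-5 + 1·2 + -3·-1 = 15
  a_4 = -2·15 + 1·-5 + -3·2 = -41
  a_5 = -2·-41 + 1·15 + -3·-5 = 112
  a_6 = -2·112 + 1·-41 + -3·15 = -310
  a_7 = -2·-310 + 1·112 + -3·-41 = 855
  a_8 = -2·855 + 1·-310 + -3·112 = -2356
  a_9 = -2·-2356 + 1·855 + -3·-310 = 6497
  a_10 = -2·6497 + 1·-2356 + -3·855 = -17915

-2,1,-3 ; -17915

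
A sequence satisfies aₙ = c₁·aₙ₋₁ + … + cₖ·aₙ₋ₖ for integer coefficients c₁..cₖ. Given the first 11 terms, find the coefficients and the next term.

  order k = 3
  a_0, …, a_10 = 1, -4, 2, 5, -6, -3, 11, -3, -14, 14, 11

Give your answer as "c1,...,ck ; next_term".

  a_3 = 0·2 + -1·-4 + 1·1 = 5
  a_4 = 0·5 + -1·2 + 1·-4 = -6
  a_5 = 0·-6 + -1·5 + 1·2 = -3
  a_6 = 0·-3 + -1·-6 + 1·5 = 11
  a_7 = 0·11 + -1·-3 + 1·-6 = -3
  a_8 = 0·-3 + -1·11 + 1·-3 = -14
  a_9 = 0·-14 + -1·-3 + 1·11 = 14
  a_10 = 0·14 + -1·-14 + 1·-3 = 11
  a_11 = 0·11 + -1·14 + 1·-14 = -28

0,-1,1 ; -28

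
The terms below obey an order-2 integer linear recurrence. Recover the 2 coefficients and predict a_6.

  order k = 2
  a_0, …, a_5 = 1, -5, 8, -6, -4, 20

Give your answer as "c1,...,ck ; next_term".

  a_2 = -2·-5 + -2·1 = 8
  a_3 = -2·8 + -2·-5 = -6
  a_4 = -2·-6 + -2·8 = -4
  a_5 = -2·-4 + -2·-6 = 20
  a_6 = -2·20 + -2·-4 = -32

-2,-2 ; -32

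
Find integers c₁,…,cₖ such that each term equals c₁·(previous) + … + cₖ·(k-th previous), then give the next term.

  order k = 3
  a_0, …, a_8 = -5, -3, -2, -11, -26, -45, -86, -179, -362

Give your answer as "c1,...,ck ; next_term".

2,-1,2 ; -717

  a_3 = 2·-2 + -1·-3 + 2·-5 = -11
  a_4 = 2·-11 + -1·-2 + 2·-3 = -26
  a_5 = 2·-26 + -1·-11 + 2·-2 = -45
  a_6 = 2·-45 + -1·-26 + 2·-11 = -86
  a_7 = 2·-86 + -1·-45 + 2·-26 = -179
  a_8 = 2·-179 + -1·-86 + 2·-45 = -362
  a_9 = 2·-362 + -1·-179 + 2·-86 = -717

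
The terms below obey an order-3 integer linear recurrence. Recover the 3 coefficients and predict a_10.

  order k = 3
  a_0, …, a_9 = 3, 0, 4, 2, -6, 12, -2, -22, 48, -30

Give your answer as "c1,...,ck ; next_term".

  a_3 = -1·4 + -1·0 + 2·3 = 2
  a_4 = -1·2 + -1·4 + 2·0 = -6
  a_5 = -1·-6 + -1·2 + 2·4 = 12
  a_6 = -1·12 + -1·-6 + 2·2 = -2
  a_7 = -1·-2 + -1·12 + 2·-6 = -22
  a_8 = -1·-22 + -1·-2 + 2·12 = 48
  a_9 = -1·48 + -1·-22 + 2·-2 = -30
  a_10 = -1·-30 + -1·48 + 2·-22 = -62

-1,-1,2 ; -62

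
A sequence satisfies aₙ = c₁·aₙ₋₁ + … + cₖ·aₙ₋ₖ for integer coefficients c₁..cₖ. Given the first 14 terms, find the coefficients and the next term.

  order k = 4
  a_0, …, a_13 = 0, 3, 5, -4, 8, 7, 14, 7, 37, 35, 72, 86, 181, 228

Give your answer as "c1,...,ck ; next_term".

  a_4 = 0·-4 + 1·5 + 1·3 + 2·0 = 8
  a_5 = 0·8 + 1·-4 + 1·5 + 2·3 = 7
  a_6 = 0·7 + 1·8 + 1·-4 + 2·5 = 14
  a_7 = 0·14 + 1·7 + 1·8 + 2·-4 = 7
  a_8 = 0·7 + 1·14 + 1·7 + 2·8 = 37
  a_9 = 0·37 + 1·7 + 1·14 + 2·7 = 35
  a_10 = 0·35 + 1·37 + 1·7 + 2·14 = 72
  a_11 = 0·72 + 1·35 + 1·37 + 2·7 = 86
  a_12 = 0·86 + 1·72 + 1·35 + 2·37 = 181
  a_13 = 0·181 + 1·86 + 1·72 + 2·35 = 228
  a_14 = 0·228 + 1·181 + 1·86 + 2·72 = 411

0,1,1,2 ; 411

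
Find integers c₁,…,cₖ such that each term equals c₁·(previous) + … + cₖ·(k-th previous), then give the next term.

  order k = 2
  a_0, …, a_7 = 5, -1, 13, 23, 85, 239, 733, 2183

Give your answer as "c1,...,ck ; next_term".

2,3 ; 6565

  a_2 = 2·-1 + 3·5 = 13
  a_3 = 2·13 + 3·-1 = 23
  a_4 = 2·23 + 3·13 = 85
  a_5 = 2·85 + 3·23 = 239
  a_6 = 2·239 + 3·85 = 733
  a_7 = 2·733 + 3·239 = 2183
  a_8 = 2·2183 + 3·733 = 6565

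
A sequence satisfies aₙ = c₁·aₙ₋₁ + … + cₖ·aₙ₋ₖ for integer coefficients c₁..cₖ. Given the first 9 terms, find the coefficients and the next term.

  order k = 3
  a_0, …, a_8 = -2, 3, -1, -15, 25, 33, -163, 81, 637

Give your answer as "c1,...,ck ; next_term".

-1,-4,2 ; -1287

  a_3 = -1·-1 + -4·3 + 2·-2 = -15
  a_4 = -1·-15 + -4·-1 + 2·3 = 25
  a_5 = -1·25 + -4·-15 + 2·-1 = 33
  a_6 = -1·33 + -4·25 + 2·-15 = -163
  a_7 = -1·-163 + -4·33 + 2·25 = 81
  a_8 = -1·81 + -4·-163 + 2·33 = 637
  a_9 = -1·637 + -4·81 + 2·-163 = -1287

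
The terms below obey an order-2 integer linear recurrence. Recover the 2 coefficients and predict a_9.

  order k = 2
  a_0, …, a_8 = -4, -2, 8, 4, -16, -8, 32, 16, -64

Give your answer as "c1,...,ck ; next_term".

0,-2 ; -32

  a_2 = 0·-2 + -2·-4 = 8
  a_3 = 0·8 + -2·-2 = 4
  a_4 = 0·4 + -2·8 = -16
  a_5 = 0·-16 + -2·4 = -8
  a_6 = 0·-8 + -2·-16 = 32
  a_7 = 0·32 + -2·-8 = 16
  a_8 = 0·16 + -2·32 = -64
  a_9 = 0·-64 + -2·16 = -32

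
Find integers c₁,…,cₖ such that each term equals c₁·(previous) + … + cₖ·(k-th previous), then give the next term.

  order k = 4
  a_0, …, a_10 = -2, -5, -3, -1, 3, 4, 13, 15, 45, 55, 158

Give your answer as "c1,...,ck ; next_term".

  a_4 = 1·-1 + 3·-3 + -3·-5 + 1·-2 = 3
  a_5 = 1·3 + 3·-1 + -3·-3 + 1·-5 = 4
  a_6 = 1·4 + 3·3 + -3·-1 + 1·-3 = 13
  a_7 = 1·13 + 3·4 + -3·3 + 1·-1 = 15
  a_8 = 1·15 + 3·13 + -3·4 + 1·3 = 45
  a_9 = 1·45 + 3·15 + -3·13 + 1·4 = 55
  a_10 = 1·55 + 3·45 + -3·15 + 1·13 = 158
  a_11 = 1·158 + 3·55 + -3·45 + 1·15 = 203

1,3,-3,1 ; 203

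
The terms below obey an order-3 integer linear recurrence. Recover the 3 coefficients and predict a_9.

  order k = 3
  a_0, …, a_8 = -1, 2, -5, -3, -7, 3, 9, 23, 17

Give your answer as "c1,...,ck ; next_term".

  a_3 = 1·-5 + 0·2 + -2·-1 = -3
  a_4 = 1·-3 + 0·-5 + -2·2 = -7
  a_5 = 1·-7 + 0·-3 + -2·-5 = 3
  a_6 = 1·3 + 0·-7 + -2·-3 = 9
  a_7 = 1·9 + 0·3 + -2·-7 = 23
  a_8 = 1·23 + 0·9 + -2·3 = 17
  a_9 = 1·17 + 0·23 + -2·9 = -1

1,0,-2 ; -1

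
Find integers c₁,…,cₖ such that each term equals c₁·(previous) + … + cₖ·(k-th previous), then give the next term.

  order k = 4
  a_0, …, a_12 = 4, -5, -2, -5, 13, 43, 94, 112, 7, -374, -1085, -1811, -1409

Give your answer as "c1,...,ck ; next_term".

  a_4 = 3·-5 + -3·-2 + -2·-5 + 3·4 = 13
  a_5 = 3·13 + -3·-5 + -2·-2 + 3·-5 = 43
  a_6 = 3·43 + -3·13 + -2·-5 + 3·-2 = 94
  a_7 = 3·94 + -3·43 + -2·13 + 3·-5 = 112
  a_8 = 3·112 + -3·94 + -2·43 + 3·13 = 7
  a_9 = 3·7 + -3·112 + -2·94 + 3·43 = -374
  a_10 = 3·-374 + -3·7 + -2·112 + 3·94 = -1085
  a_11 = 3·-1085 + -3·-374 + -2·7 + 3·112 = -1811
  a_12 = 3·-1811 + -3·-1085 + -2·-374 + 3·7 = -1409
  a_13 = 3·-1409 + -3·-1811 + -2·-1085 + 3·-374 = 2254

3,-3,-2,3 ; 2254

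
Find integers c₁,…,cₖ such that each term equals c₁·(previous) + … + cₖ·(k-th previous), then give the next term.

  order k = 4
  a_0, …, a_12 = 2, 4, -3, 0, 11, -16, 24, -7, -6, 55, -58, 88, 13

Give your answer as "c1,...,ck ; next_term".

-1,1,3,1 ; -44

  a_4 = -1·0 + 1·-3 + 3·4 + 1·2 = 11
  a_5 = -1·11 + 1·0 + 3·-3 + 1·4 = -16
  a_6 = -1·-16 + 1·11 + 3·0 + 1·-3 = 24
  a_7 = -1·24 + 1·-16 + 3·11 + 1·0 = -7
  a_8 = -1·-7 + 1·24 + 3·-16 + 1·11 = -6
  a_9 = -1·-6 + 1·-7 + 3·24 + 1·-16 = 55
  a_10 = -1·55 + 1·-6 + 3·-7 + 1·24 = -58
  a_11 = -1·-58 + 1·55 + 3·-6 + 1·-7 = 88
  a_12 = -1·88 + 1·-58 + 3·55 + 1·-6 = 13
  a_13 = -1·13 + 1·88 + 3·-58 + 1·55 = -44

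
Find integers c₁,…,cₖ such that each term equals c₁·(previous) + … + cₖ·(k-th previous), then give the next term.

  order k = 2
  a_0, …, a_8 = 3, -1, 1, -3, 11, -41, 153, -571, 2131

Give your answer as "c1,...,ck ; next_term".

  a_2 = -4·-1 + -1·3 = 1
  a_3 = -4·1 + -1·-1 = -3
  a_4 = -4·-3 + -1·1 = 11
  a_5 = -4·11 + -1·-3 = -41
  a_6 = -4·-41 + -1·11 = 153
  a_7 = -4·153 + -1·-41 = -571
  a_8 = -4·-571 + -1·153 = 2131
  a_9 = -4·2131 + -1·-571 = -7953

-4,-1 ; -7953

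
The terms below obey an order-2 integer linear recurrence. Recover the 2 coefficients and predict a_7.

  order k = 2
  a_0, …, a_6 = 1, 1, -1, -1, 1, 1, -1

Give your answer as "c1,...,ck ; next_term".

  a_2 = 0·1 + -1·1 = -1
  a_3 = 0·-1 + -1·1 = -1
  a_4 = 0·-1 + -1·-1 = 1
  a_5 = 0·1 + -1·-1 = 1
  a_6 = 0·1 + -1·1 = -1
  a_7 = 0·-1 + -1·1 = -1

0,-1 ; -1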